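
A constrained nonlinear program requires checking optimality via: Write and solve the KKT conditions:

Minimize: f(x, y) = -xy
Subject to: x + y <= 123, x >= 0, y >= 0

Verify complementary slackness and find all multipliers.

Problem: min -xy s.t. x + y <= 123 (multiplier lambda), x >= 0 (mu_x), y >= 0 (mu_y)
KKT stationarity: -y + lambda - mu_x = 0, -x + lambda - mu_y = 0, with lambda, mu_x, mu_y >= 0
Complementary slackness: lambda*(x + y - 123) = 0, mu_x*x = 0, mu_y*y = 0
If lambda = 0: y = -mu_x <= 0 and x = -mu_y <= 0 force x = y = 0 with f = 0; but x = y = 123/2 is feasible with f = -15129/4 < 0, so this is not the minimum. Hence lambda > 0 and x + y = 123.
Try x > 0, y > 0 (so mu_x = mu_y = 0): y = lambda, x = lambda => x = y = lambda
x + y = 123 => 2*lambda = 123 => lambda = 123/2
x* = y* = 123/2 > 0, consistent with mu_x = mu_y = 0.
(Any feasible point with x = 0 or y = 0 has f = 0 > -15129/4, so the minimum is not on those boundaries.)
min(-xy) = -15129/4 (i.e. max xy = 15129/4)
Multipliers: lambda = 123/2, mu_x = 0, mu_y = 0
Complementary slackness: lambda*(x + y - 123) = 123/2*(123/2 + 123/2 - 123) = 0, mu_x*x = 0*123/2 = 0, mu_y*y = 0*123/2 = 0. Satisfied.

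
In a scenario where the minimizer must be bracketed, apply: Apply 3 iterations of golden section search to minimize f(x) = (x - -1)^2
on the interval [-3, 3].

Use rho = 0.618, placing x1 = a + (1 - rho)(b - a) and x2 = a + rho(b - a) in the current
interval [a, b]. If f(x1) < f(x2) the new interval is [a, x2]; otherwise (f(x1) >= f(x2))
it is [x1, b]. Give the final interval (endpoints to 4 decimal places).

Golden section search for min of f(x) = (x - -1)^2 on [-3, 3].
Each step: x1 = a + (1 - rho)(b - a), x2 = a + rho(b - a); if f(x1) < f(x2) keep [a, x2], otherwise keep [x1, b].
Step 1: [-3.0000, 3.0000], x1=-0.7080 (f=0.0853), x2=0.7080 (f=2.9173); f(x1) < f(x2) => keep [-3.0000, 0.7080]
Step 2: [-3.0000, 0.7080], x1=-1.5835 (f=0.3405), x2=-0.7085 (f=0.0850); f(x1) > f(x2) => keep [-1.5835, 0.7080]
Step 3: [-1.5835, 0.7080], x1=-0.7082 (f=0.0852), x2=-0.1674 (f=0.6933); f(x1) < f(x2) => keep [-1.5835, -0.1674]
Final interval: [-1.5835, -0.1674]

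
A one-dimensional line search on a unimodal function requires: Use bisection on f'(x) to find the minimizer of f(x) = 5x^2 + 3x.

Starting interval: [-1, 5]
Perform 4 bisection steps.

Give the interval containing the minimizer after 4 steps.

Finding critical point of f(x) = 5x^2 + 3x using bisection on f'(x) = 10x + 3.
f'(x) = 0 when x = -3/10.
Starting interval: [-1, 5]
Step 1: mid = 2, f'(mid) = 23, new interval = [-1, 2]
Step 2: mid = 1/2, f'(mid) = 8, new interval = [-1, 1/2]
Step 3: mid = -1/4, f'(mid) = 1/2, new interval = [-1, -1/4]
Step 4: mid = -5/8, f'(mid) = -13/4, new interval = [-5/8, -1/4]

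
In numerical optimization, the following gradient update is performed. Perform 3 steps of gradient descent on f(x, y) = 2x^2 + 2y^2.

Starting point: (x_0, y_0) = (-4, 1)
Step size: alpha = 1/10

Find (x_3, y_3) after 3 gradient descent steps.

f(x,y) = 2x^2 + 2y^2
grad_x = 4x + 0y, grad_y = 4y + 0x
Step 1: grad = (-16, 4), (-12/5, 3/5)
Step 2: grad = (-48/5, 12/5), (-36/25, 9/25)
Step 3: grad = (-144/25, 36/25), (-108/125, 27/125)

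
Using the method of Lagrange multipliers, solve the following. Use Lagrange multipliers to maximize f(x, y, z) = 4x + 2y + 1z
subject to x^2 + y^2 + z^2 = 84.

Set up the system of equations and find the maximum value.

Lagrange conditions: 4 = 2*lambda*x, 2 = 2*lambda*y, 1 = 2*lambda*z
So x:4 = y:2 = z:1, i.e. x = 4t, y = 2t, z = 1t
Constraint: t^2*(4^2 + 2^2 + 1^2) = 84
  t^2 * 21 = 84  =>  t = sqrt(4)
Maximum = 4*4t + 2*2t + 1*1t = 21*sqrt(4) = 42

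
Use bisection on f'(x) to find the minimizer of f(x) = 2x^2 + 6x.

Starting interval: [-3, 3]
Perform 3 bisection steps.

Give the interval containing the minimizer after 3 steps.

Finding critical point of f(x) = 2x^2 + 6x using bisection on f'(x) = 4x + 6.
f'(x) = 0 when x = -3/2.
Starting interval: [-3, 3]
Step 1: mid = 0, f'(mid) = 6, new interval = [-3, 0]
Step 2: mid = -3/2, f'(mid) = 0, new interval = [-3/2, -3/2]
Step 3: mid = -3/2, f'(mid) = 0, new interval = [-3/2, -3/2]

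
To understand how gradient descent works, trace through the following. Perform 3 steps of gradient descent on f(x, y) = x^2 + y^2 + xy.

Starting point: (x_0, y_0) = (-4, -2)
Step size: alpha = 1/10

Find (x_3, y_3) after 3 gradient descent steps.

f(x,y) = x^2 + y^2 + xy
grad_x = 2x + 1y, grad_y = 2y + 1x
Step 1: grad = (-10, -8), (-3, -6/5)
Step 2: grad = (-36/5, -27/5), (-57/25, -33/50)
Step 3: grad = (-261/50, -18/5), (-879/500, -3/10)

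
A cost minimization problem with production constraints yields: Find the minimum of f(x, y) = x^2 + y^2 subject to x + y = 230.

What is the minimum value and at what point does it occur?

Substitute y = 230 - x into f(x,y) = x^2 + y^2:
g(x) = x^2 + (230 - x)^2 = 2x^2 - 460x + 52900
g'(x) = 4x - 460 = 0  =>  x = 115
y = 230 - 115 = 115
Minimum value = 115^2 + 115^2 = 26450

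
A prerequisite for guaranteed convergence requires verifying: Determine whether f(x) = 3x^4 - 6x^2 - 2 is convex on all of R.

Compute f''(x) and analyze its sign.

f(x) = 3x^4 - 6x^2 - 2
f'(x) = 12x^3 + -12x
f''(x) = 36x^2 + -12
f''(0) = -12 < 0, so not convex near x = 0
Therefore, f is not globally convex on R.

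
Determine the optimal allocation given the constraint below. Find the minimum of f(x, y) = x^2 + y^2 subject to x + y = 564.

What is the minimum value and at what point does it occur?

Substitute y = 564 - x into f(x,y) = x^2 + y^2:
g(x) = x^2 + (564 - x)^2 = 2x^2 - 1128x + 318096
g'(x) = 4x - 1128 = 0  =>  x = 282
y = 564 - 282 = 282
Minimum value = 282^2 + 282^2 = 159048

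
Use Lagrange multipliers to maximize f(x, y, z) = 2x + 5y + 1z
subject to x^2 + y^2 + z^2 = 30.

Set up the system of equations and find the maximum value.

Lagrange conditions: 2 = 2*lambda*x, 5 = 2*lambda*y, 1 = 2*lambda*z
So x:2 = y:5 = z:1, i.e. x = 2t, y = 5t, z = 1t
Constraint: t^2*(2^2 + 5^2 + 1^2) = 30
  t^2 * 30 = 30  =>  t = sqrt(1)
Maximum = 2*2t + 5*5t + 1*1t = 30*sqrt(1) = 30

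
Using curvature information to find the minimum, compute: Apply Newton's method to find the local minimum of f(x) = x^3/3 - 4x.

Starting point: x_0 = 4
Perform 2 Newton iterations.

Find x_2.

f(x) = x^3/3 - 4x
f'(x) = x^2 - 4, f''(x) = 2x
Newton update: x_{n+1} = x_n - (x_n^2 - 4)/(2*x_n)
Step 1: x_0 = 4, f'=12, f''=8, x_1 = 5/2
Step 2: x_1 = 5/2, f'=9/4, f''=5, x_2 = 41/20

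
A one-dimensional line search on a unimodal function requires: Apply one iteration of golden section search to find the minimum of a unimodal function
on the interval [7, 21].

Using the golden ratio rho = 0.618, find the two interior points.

Golden section search on [7, 21].
Golden ratio rho = 0.618 (approx).
Interior points:
  x_1 = 7 + (1-0.618)*14 = 12.3480
  x_2 = 7 + 0.618*14 = 15.6520
Compare f(x_1) and f(x_2) to determine which subinterval to keep.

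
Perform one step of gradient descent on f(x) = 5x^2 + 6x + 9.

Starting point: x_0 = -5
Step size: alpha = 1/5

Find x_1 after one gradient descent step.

f(x) = 5x^2 + 6x + 9
f'(x) = 10x + 6
f'(-5) = 10*-5 + (6) = -44
x_1 = x_0 - alpha * f'(x_0) = -5 - 1/5 * -44 = 19/5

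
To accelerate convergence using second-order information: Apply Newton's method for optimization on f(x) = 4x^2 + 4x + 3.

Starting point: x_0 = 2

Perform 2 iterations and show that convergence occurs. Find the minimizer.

f(x) = 4x^2 + 4x + 3, f'(x) = 8x + (4), f''(x) = 8
Step 1: f'(2) = 20, x_1 = 2 - 20/8 = -1/2
Step 2: f'(-1/2) = 0, x_2 = -1/2 (converged)
Newton's method converges in 1 step for quadratics.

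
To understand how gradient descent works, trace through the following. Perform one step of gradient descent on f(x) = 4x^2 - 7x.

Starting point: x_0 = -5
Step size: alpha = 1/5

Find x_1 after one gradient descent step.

f(x) = 4x^2 - 7x
f'(x) = 8x - 7
f'(-5) = 8*-5 + (-7) = -47
x_1 = x_0 - alpha * f'(x_0) = -5 - 1/5 * -47 = 22/5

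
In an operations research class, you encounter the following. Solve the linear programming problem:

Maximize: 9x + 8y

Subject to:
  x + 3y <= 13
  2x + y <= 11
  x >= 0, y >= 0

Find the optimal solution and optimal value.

Feasible vertices: (0, 0), (0, 13/3), (4, 3), (11/2, 0)
Objective 9x + 8y at each:
  (0, 0): 0
  (0, 13/3): 104/3
  (4, 3): 60
  (11/2, 0): 99/2
Maximum is 60 at (4, 3).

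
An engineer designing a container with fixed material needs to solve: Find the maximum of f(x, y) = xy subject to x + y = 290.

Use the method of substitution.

Substitute y = 290 - x into f(x,y) = xy:
g(x) = x(290 - x) = 290x - x^2
g'(x) = 290 - 2x = 0  =>  x = 145
y = 290 - 145 = 145
Maximum value = 145 * 145 = 21025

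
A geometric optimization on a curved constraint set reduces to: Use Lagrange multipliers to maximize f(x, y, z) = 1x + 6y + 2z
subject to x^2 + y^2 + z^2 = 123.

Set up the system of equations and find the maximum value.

Lagrange conditions: 1 = 2*lambda*x, 6 = 2*lambda*y, 2 = 2*lambda*z
So x:1 = y:6 = z:2, i.e. x = 1t, y = 6t, z = 2t
Constraint: t^2*(1^2 + 6^2 + 2^2) = 123
  t^2 * 41 = 123  =>  t = sqrt(3)
Maximum = 1*1t + 6*6t + 2*2t = 41*sqrt(3) = sqrt(5043)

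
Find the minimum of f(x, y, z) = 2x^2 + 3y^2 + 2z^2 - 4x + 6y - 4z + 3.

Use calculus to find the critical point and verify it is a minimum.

f(x,y,z) = 2x^2 + 3y^2 + 2z^2 - 4x + 6y - 4z + 3
df/dx = 4x + (-4) = 0 => x = 1
df/dy = 6y + (6) = 0 => y = -1
df/dz = 4z + (-4) = 0 => z = 1
f(1,-1,1) = 2*(1)^2 + 3*(-1)^2 + 2*(1)^2 + -4*(1) + 6*(-1) + -4*(1) + 3 = -4
Hessian is diagonal with entries 4, 6, 4 > 0, confirmed minimum.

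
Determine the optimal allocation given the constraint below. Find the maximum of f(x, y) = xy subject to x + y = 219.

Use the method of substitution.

Substitute y = 219 - x into f(x,y) = xy:
g(x) = x(219 - x) = 219x - x^2
g'(x) = 219 - 2x = 0  =>  x = 219/2
y = 219 - 219/2 = 219/2
Maximum value = (219/2) * (219/2) = 47961/4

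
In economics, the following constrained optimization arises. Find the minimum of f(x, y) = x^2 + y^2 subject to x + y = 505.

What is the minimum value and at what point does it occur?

Substitute y = 505 - x into f(x,y) = x^2 + y^2:
g(x) = x^2 + (505 - x)^2 = 2x^2 - 1010x + 255025
g'(x) = 4x - 1010 = 0  =>  x = 505/2
y = 505 - 505/2 = 505/2
Minimum value = (505/2)^2 + (505/2)^2 = 255025/2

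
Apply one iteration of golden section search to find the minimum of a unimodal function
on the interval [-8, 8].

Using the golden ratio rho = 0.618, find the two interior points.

Golden section search on [-8, 8].
Golden ratio rho = 0.618 (approx).
Interior points:
  x_1 = -8 + (1-0.618)*16 = -1.8880
  x_2 = -8 + 0.618*16 = 1.8880
Compare f(x_1) and f(x_2) to determine which subinterval to keep.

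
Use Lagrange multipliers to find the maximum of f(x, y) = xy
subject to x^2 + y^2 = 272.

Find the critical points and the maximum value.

Lagrange conditions: y = 2*lambda*x and x = 2*lambda*y
If x = 0 then y = 0, violating the constraint, so x, y != 0.
Dividing: y/x = x/y => x^2 = y^2 => y = x or y = -x
Constraint: 2x^2 = 272 => x^2 = 136 => x = +/-sqrt(136)
Critical points: (sqrt(136), sqrt(136)), (-sqrt(136), -sqrt(136)), (sqrt(136), -sqrt(136)), (-sqrt(136), sqrt(136))
  y = x:  xy = x^2 = 136  at (sqrt(136), sqrt(136)) and (-sqrt(136), -sqrt(136))
  y = -x: xy = -x^2 = -136 at (sqrt(136), -sqrt(136)) and (-sqrt(136), sqrt(136))
Maximum xy = 136 at (sqrt(136), sqrt(136)) and (-sqrt(136), -sqrt(136))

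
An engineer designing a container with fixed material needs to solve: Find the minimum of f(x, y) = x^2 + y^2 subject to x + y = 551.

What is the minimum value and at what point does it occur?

Substitute y = 551 - x into f(x,y) = x^2 + y^2:
g(x) = x^2 + (551 - x)^2 = 2x^2 - 1102x + 303601
g'(x) = 4x - 1102 = 0  =>  x = 551/2
y = 551 - 551/2 = 551/2
Minimum value = (551/2)^2 + (551/2)^2 = 303601/2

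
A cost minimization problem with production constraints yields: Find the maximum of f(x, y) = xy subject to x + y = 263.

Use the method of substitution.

Substitute y = 263 - x into f(x,y) = xy:
g(x) = x(263 - x) = 263x - x^2
g'(x) = 263 - 2x = 0  =>  x = 263/2
y = 263 - 263/2 = 263/2
Maximum value = (263/2) * (263/2) = 69169/4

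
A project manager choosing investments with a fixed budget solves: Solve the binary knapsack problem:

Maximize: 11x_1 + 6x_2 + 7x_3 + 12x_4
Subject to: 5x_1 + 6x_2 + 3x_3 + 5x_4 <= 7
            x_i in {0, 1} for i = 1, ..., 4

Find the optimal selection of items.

Items: item 1 (v=11, w=5), item 2 (v=6, w=6), item 3 (v=7, w=3), item 4 (v=12, w=5)
Capacity: 7
Checking all 16 subsets (w = total weight, v = total value):
  {}: w = 0, v = 0
  {1}: w = 5, v = 11
  {2}: w = 6, v = 6
  {3}: w = 3, v = 7
  {4}: w = 5, v = 12
  {1, 2}: w = 11 > 7, infeasible
  {1, 3}: w = 8 > 7, infeasible
  {1, 4}: w = 10 > 7, infeasible
  {2, 3}: w = 9 > 7, infeasible
  {2, 4}: w = 11 > 7, infeasible
  {3, 4}: w = 8 > 7, infeasible
  {1, 2, 3}: w = 14 > 7, infeasible
  {1, 2, 4}: w = 16 > 7, infeasible
  {1, 3, 4}: w = 13 > 7, infeasible
  {2, 3, 4}: w = 14 > 7, infeasible
  {1, 2, 3, 4}: w = 19 > 7, infeasible
Best feasible subset: items [4]
Total weight: 5 <= 7, total value: 12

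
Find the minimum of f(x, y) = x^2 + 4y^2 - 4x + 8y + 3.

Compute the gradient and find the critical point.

f(x,y) = x^2 + 4y^2 - 4x + 8y + 3
df/dx = 2x + (-4) = 0  =>  x = 2
df/dy = 8y + (8) = 0  =>  y = -1
f(2, -1) = 1*(2)^2 + 4*(-1)^2 + -4*(2) + 8*(-1) + 3 = -5
Hessian is diagonal with entries 2, 8 > 0, so this is a minimum.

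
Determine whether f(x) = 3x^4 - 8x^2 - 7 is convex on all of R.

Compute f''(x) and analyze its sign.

f(x) = 3x^4 - 8x^2 - 7
f'(x) = 12x^3 + -16x
f''(x) = 36x^2 + -16
f''(0) = -16 < 0, so not convex near x = 0
Therefore, f is not globally convex on R.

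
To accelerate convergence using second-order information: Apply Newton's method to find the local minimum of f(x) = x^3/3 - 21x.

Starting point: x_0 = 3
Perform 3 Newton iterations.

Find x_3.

f(x) = x^3/3 - 21x
f'(x) = x^2 - 21, f''(x) = 2x
Newton update: x_{n+1} = x_n - (x_n^2 - 21)/(2*x_n)
Step 1: x_0 = 3, f'=-12, f''=6, x_1 = 5
Step 2: x_1 = 5, f'=4, f''=10, x_2 = 23/5
Step 3: x_2 = 23/5, f'=4/25, f''=46/5, x_3 = 527/115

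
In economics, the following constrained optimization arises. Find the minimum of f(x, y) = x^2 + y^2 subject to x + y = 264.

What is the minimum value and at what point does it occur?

Substitute y = 264 - x into f(x,y) = x^2 + y^2:
g(x) = x^2 + (264 - x)^2 = 2x^2 - 528x + 69696
g'(x) = 4x - 528 = 0  =>  x = 132
y = 264 - 132 = 132
Minimum value = 132^2 + 132^2 = 34848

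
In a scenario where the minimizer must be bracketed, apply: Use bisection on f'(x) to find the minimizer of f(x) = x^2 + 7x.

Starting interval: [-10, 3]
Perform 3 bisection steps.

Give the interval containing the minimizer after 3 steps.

Finding critical point of f(x) = x^2 + 7x using bisection on f'(x) = 2x + 7.
f'(x) = 0 when x = -7/2.
Starting interval: [-10, 3]
Step 1: mid = -7/2, f'(mid) = 0, new interval = [-7/2, -7/2]
Step 2: mid = -7/2, f'(mid) = 0, new interval = [-7/2, -7/2]
Step 3: mid = -7/2, f'(mid) = 0, new interval = [-7/2, -7/2]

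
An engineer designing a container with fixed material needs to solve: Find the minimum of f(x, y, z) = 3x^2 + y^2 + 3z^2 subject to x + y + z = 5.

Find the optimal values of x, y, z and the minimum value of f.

Using Lagrange multipliers on f = 3x^2 + y^2 + 3z^2 with constraint x + y + z = 5:
Conditions: 2*3*x = lambda, 2*1*y = lambda, 2*3*z = lambda
So x = lambda/6, y = lambda/2, z = lambda/6
Substituting into constraint: lambda * (5/6) = 5
lambda = 6
x = 1, y = 3, z = 1
Minimum value = 15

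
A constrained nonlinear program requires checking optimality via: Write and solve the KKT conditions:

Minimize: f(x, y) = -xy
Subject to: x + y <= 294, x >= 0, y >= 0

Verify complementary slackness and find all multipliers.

Problem: min -xy s.t. x + y <= 294 (multiplier lambda), x >= 0 (mu_x), y >= 0 (mu_y)
KKT stationarity: -y + lambda - mu_x = 0, -x + lambda - mu_y = 0, with lambda, mu_x, mu_y >= 0
Complementary slackness: lambda*(x + y - 294) = 0, mu_x*x = 0, mu_y*y = 0
If lambda = 0: y = -mu_x <= 0 and x = -mu_y <= 0 force x = y = 0 with f = 0; but x = y = 147 is feasible with f = -21609 < 0, so this is not the minimum. Hence lambda > 0 and x + y = 294.
Try x > 0, y > 0 (so mu_x = mu_y = 0): y = lambda, x = lambda => x = y = lambda
x + y = 294 => 2*lambda = 294 => lambda = 147
x* = y* = 147 > 0, consistent with mu_x = mu_y = 0.
(Any feasible point with x = 0 or y = 0 has f = 0 > -21609, so the minimum is not on those boundaries.)
min(-xy) = -21609 (i.e. max xy = 21609)
Multipliers: lambda = 147, mu_x = 0, mu_y = 0
Complementary slackness: lambda*(x + y - 294) = 147*(147 + 147 - 294) = 0, mu_x*x = 0*147 = 0, mu_y*y = 0*147 = 0. Satisfied.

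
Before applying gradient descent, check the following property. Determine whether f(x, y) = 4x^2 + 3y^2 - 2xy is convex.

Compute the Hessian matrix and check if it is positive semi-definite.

f(x,y) = 4x^2 + 3y^2 - 2xy
Hessian H = [[8, -2], [-2, 6]]
trace(H) = 14, det(H) = 44
Eigenvalues: (14 +/- sqrt(20)) / 2 = 9.236, 4.764
Since both eigenvalues > 0, f is convex.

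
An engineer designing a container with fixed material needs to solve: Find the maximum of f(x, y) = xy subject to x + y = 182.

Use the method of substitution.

Substitute y = 182 - x into f(x,y) = xy:
g(x) = x(182 - x) = 182x - x^2
g'(x) = 182 - 2x = 0  =>  x = 91
y = 182 - 91 = 91
Maximum value = 91 * 91 = 8281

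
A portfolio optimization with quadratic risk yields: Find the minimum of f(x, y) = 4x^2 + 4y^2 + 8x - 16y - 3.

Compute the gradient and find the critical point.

f(x,y) = 4x^2 + 4y^2 + 8x - 16y - 3
df/dx = 8x + (8) = 0  =>  x = -1
df/dy = 8y + (-16) = 0  =>  y = 2
f(-1, 2) = 4*(-1)^2 + 4*(2)^2 + 8*(-1) + -16*(2) + -3 = -23
Hessian is diagonal with entries 8, 8 > 0, so this is a minimum.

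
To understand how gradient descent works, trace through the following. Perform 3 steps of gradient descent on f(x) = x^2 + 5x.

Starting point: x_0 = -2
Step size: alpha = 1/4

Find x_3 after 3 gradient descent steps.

f(x) = x^2 + 5x, f'(x) = 2x + (5)
Step 1: f'(-2) = 1, x_1 = -2 - 1/4 * 1 = -9/4
Step 2: f'(-9/4) = 1/2, x_2 = -9/4 - 1/4 * 1/2 = -19/8
Step 3: f'(-19/8) = 1/4, x_3 = -19/8 - 1/4 * 1/4 = -39/16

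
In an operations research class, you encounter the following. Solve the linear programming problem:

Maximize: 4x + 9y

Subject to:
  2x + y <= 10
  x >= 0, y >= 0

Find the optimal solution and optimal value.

The feasible region has vertices at [(0, 0), (5, 0), (0, 10)].
Checking objective 4x + 9y at each vertex:
  (0, 0): 4*0 + 9*0 = 0
  (5, 0): 4*5 + 9*0 = 20
  (0, 10): 4*0 + 9*10 = 90
Maximum is 90 at (0, 10).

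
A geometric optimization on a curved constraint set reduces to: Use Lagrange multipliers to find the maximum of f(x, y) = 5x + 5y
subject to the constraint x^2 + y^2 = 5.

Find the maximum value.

Set up Lagrange conditions: grad f = lambda * grad g
  5 = 2*lambda*x
  5 = 2*lambda*y
From these: x/y = 5/5, so x = 5t, y = 5t for some t.
Substitute into constraint: (5t)^2 + (5t)^2 = 5
  t^2 * 50 = 5
  t = sqrt(5/50)
Maximum = 5*x + 5*y = (5^2 + 5^2)*t = 50 * sqrt(5/50) = sqrt(250)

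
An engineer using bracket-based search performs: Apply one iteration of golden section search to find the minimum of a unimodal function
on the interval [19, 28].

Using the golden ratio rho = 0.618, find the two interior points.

Golden section search on [19, 28].
Golden ratio rho = 0.618 (approx).
Interior points:
  x_1 = 19 + (1-0.618)*9 = 22.4380
  x_2 = 19 + 0.618*9 = 24.5620
Compare f(x_1) and f(x_2) to determine which subinterval to keep.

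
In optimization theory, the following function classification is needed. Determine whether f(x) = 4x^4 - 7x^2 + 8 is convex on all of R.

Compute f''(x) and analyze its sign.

f(x) = 4x^4 - 7x^2 + 8
f'(x) = 16x^3 + -14x
f''(x) = 48x^2 + -14
f''(0) = -14 < 0, so not convex near x = 0
Therefore, f is not globally convex on R.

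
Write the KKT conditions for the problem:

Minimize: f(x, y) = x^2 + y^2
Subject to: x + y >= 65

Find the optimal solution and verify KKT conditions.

KKT conditions for min x^2 + y^2 s.t. x + y >= 65:
Stationarity: 2x = mu, 2y = mu
So x = y = mu/2.
Complementary slackness: mu*(x + y - 65) = 0
Primal feasibility: x + y >= 65; dual feasibility: mu >= 0
If mu = 0 then x = y = 0, but 0 + 0 < 65 is infeasible, so the constraint is active.
Constraint active: x + y = 2*(mu/2) = 65 => mu = 65
x = y = 65/2, f = 4225/2
Verify: stationarity 2*(65/2) = 65 = mu; primal 65/2 + 65/2 = 65 >= 65; dual mu = 65 >= 0; complementary slackness 65*(65 - 65) = 0. All KKT conditions hold.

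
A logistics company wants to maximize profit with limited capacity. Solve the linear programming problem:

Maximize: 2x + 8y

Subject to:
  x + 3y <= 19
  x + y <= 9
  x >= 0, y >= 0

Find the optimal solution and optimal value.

Feasible vertices: (0, 0), (0, 19/3), (4, 5), (9, 0)
Objective 2x + 8y at each:
  (0, 0): 0
  (0, 19/3): 152/3
  (4, 5): 48
  (9, 0): 18
Maximum is 152/3 at (0, 19/3).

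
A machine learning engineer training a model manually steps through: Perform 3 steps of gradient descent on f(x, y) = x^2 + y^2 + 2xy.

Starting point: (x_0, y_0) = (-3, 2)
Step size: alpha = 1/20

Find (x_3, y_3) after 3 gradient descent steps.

f(x,y) = x^2 + y^2 + 2xy
grad_x = 2x + 2y, grad_y = 2y + 2x
Step 1: grad = (-2, -2), (-29/10, 21/10)
Step 2: grad = (-8/5, -8/5), (-141/50, 109/50)
Step 3: grad = (-32/25, -32/25), (-689/250, 561/250)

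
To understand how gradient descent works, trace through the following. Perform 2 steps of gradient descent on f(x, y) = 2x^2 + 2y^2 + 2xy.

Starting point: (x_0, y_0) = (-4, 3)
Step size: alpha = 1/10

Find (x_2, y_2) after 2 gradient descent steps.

f(x,y) = 2x^2 + 2y^2 + 2xy
grad_x = 4x + 2y, grad_y = 4y + 2x
Step 1: grad = (-10, 4), (-3, 13/5)
Step 2: grad = (-34/5, 22/5), (-58/25, 54/25)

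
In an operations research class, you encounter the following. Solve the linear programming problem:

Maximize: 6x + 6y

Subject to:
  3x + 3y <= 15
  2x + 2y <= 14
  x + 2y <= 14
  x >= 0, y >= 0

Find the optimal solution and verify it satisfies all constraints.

Feasible vertices: (0, 0), (0, 5), (5, 0)
Objective 6x + 6y at each vertex:
  (0, 0): 0
  (0, 5): 30
  (5, 0): 30
Maximum is 30 at (0, 5).
Verify constraints at (x, y) = (0, 5):
  3*0 + 3*5 = 15 <= 15 (active)
  2*0 + 2*5 = 10 <= 14
  1*0 + 2*5 = 10 <= 14
  x = 0 >= 0, y = 5 >= 0. All constraints satisfied.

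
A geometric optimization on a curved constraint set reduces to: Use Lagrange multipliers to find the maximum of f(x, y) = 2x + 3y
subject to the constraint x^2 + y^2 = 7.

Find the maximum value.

Set up Lagrange conditions: grad f = lambda * grad g
  2 = 2*lambda*x
  3 = 2*lambda*y
From these: x/y = 2/3, so x = 2t, y = 3t for some t.
Substitute into constraint: (2t)^2 + (3t)^2 = 7
  t^2 * 13 = 7
  t = sqrt(7/13)
Maximum = 2*x + 3*y = (2^2 + 3^2)*t = 13 * sqrt(7/13) = sqrt(91)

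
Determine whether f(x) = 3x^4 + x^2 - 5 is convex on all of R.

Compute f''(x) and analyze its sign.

f(x) = 3x^4 + x^2 - 5
f'(x) = 12x^3 + 2x
f''(x) = 36x^2 + 2
f''(x) = 36x^2 + 2 >= 2 > 0 for all x
Therefore, f is convex on R.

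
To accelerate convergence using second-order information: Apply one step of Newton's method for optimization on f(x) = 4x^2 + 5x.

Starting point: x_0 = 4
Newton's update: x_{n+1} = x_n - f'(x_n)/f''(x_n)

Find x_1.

f(x) = 4x^2 + 5x
f'(x) = 8x + (5), f''(x) = 8
Newton step: x_1 = x_0 - f'(x_0)/f''(x_0)
f'(4) = 37
x_1 = 4 - 37/8 = -5/8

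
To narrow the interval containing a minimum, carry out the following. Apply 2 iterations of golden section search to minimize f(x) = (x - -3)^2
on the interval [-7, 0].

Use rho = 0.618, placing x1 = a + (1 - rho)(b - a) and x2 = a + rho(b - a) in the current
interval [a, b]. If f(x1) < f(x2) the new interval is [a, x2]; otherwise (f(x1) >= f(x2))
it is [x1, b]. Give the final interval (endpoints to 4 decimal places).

Golden section search for min of f(x) = (x - -3)^2 on [-7, 0].
Each step: x1 = a + (1 - rho)(b - a), x2 = a + rho(b - a); if f(x1) < f(x2) keep [a, x2], otherwise keep [x1, b].
Step 1: [-7.0000, 0.0000], x1=-4.3260 (f=1.7583), x2=-2.6740 (f=0.1063); f(x1) > f(x2) => keep [-4.3260, 0.0000]
Step 2: [-4.3260, 0.0000], x1=-2.6735 (f=0.1066), x2=-1.6525 (f=1.8157); f(x1) < f(x2) => keep [-4.3260, -1.6525]
Final interval: [-4.3260, -1.6525]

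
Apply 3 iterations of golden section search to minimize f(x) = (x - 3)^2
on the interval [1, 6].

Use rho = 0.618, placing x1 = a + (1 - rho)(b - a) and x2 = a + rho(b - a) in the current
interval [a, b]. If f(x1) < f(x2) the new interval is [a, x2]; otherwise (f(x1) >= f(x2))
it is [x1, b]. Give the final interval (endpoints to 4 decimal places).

Golden section search for min of f(x) = (x - 3)^2 on [1, 6].
Each step: x1 = a + (1 - rho)(b - a), x2 = a + rho(b - a); if f(x1) < f(x2) keep [a, x2], otherwise keep [x1, b].
Step 1: [1.0000, 6.0000], x1=2.9100 (f=0.0081), x2=4.0900 (f=1.1881); f(x1) < f(x2) => keep [1.0000, 4.0900]
Step 2: [1.0000, 4.0900], x1=2.1804 (f=0.6718), x2=2.9096 (f=0.0082); f(x1) > f(x2) => keep [2.1804, 4.0900]
Step 3: [2.1804, 4.0900], x1=2.9099 (f=0.0081), x2=3.3605 (f=0.1300); f(x1) < f(x2) => keep [2.1804, 3.3605]
Final interval: [2.1804, 3.3605]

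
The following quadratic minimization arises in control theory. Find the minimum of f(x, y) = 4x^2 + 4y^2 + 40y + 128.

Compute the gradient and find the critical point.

f(x,y) = 4x^2 + 4y^2 + 40y + 128
df/dx = 8x + (0) = 0  =>  x = 0
df/dy = 8y + (40) = 0  =>  y = -5
f(0, -5) = 4*(0)^2 + 4*(-5)^2 + 40*(-5) + 128 = 28
Hessian is diagonal with entries 8, 8 > 0, so this is a minimum.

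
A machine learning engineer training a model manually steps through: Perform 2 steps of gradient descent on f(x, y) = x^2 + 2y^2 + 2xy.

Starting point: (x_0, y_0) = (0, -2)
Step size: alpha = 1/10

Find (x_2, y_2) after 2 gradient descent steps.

f(x,y) = x^2 + 2y^2 + 2xy
grad_x = 2x + 2y, grad_y = 4y + 2x
Step 1: grad = (-4, -8), (2/5, -6/5)
Step 2: grad = (-8/5, -4), (14/25, -4/5)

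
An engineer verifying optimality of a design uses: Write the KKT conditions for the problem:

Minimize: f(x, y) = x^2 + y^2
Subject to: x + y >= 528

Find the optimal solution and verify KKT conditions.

KKT conditions for min x^2 + y^2 s.t. x + y >= 528:
Stationarity: 2x = mu, 2y = mu
So x = y = mu/2.
Complementary slackness: mu*(x + y - 528) = 0
Primal feasibility: x + y >= 528; dual feasibility: mu >= 0
If mu = 0 then x = y = 0, but 0 + 0 < 528 is infeasible, so the constraint is active.
Constraint active: x + y = 2*(mu/2) = 528 => mu = 528
x = y = 264, f = 139392
Verify: stationarity 2*264 = 528 = mu; primal 264 + 264 = 528 >= 528; dual mu = 528 >= 0; complementary slackness 528*(528 - 528) = 0. All KKT conditions hold.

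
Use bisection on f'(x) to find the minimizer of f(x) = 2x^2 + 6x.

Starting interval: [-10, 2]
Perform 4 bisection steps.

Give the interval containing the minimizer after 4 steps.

Finding critical point of f(x) = 2x^2 + 6x using bisection on f'(x) = 4x + 6.
f'(x) = 0 when x = -3/2.
Starting interval: [-10, 2]
Step 1: mid = -4, f'(mid) = -10, new interval = [-4, 2]
Step 2: mid = -1, f'(mid) = 2, new interval = [-4, -1]
Step 3: mid = -5/2, f'(mid) = -4, new interval = [-5/2, -1]
Step 4: mid = -7/4, f'(mid) = -1, new interval = [-7/4, -1]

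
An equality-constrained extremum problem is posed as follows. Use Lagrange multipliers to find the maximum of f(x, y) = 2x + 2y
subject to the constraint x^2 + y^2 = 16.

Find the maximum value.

Set up Lagrange conditions: grad f = lambda * grad g
  2 = 2*lambda*x
  2 = 2*lambda*y
From these: x/y = 2/2, so x = 2t, y = 2t for some t.
Substitute into constraint: (2t)^2 + (2t)^2 = 16
  t^2 * 8 = 16
  t = sqrt(16/8)
Maximum = 2*x + 2*y = (2^2 + 2^2)*t = 8 * sqrt(16/8) = sqrt(128)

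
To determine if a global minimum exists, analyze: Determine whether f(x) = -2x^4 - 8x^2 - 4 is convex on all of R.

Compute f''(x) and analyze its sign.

f(x) = -2x^4 - 8x^2 - 4
f'(x) = -8x^3 + -16x
f''(x) = -24x^2 + -16
f''(x) = -24x^2 + -16 <= -16 < 0 for all x
Therefore, f is concave on R.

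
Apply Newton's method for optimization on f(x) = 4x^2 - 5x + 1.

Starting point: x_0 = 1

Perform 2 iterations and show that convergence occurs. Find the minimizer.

f(x) = 4x^2 - 5x + 1, f'(x) = 8x + (-5), f''(x) = 8
Step 1: f'(1) = 3, x_1 = 1 - 3/8 = 5/8
Step 2: f'(5/8) = 0, x_2 = 5/8 (converged)
Newton's method converges in 1 step for quadratics.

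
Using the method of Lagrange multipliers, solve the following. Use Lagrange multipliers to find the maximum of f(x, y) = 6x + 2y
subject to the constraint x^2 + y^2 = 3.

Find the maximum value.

Set up Lagrange conditions: grad f = lambda * grad g
  6 = 2*lambda*x
  2 = 2*lambda*y
From these: x/y = 6/2, so x = 6t, y = 2t for some t.
Substitute into constraint: (6t)^2 + (2t)^2 = 3
  t^2 * 40 = 3
  t = sqrt(3/40)
Maximum = 6*x + 2*y = (6^2 + 2^2)*t = 40 * sqrt(3/40) = sqrt(120)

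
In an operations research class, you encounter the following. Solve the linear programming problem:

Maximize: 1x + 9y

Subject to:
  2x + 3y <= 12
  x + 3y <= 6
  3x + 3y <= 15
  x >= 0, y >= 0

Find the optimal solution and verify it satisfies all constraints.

Feasible vertices: (0, 0), (0, 2), (9/2, 1/2), (5, 0)
Objective 1x + 9y at each vertex:
  (0, 0): 0
  (0, 2): 18
  (9/2, 1/2): 9
  (5, 0): 5
Maximum is 18 at (0, 2).
Verify constraints at (x, y) = (0, 2):
  2*0 + 3*2 = 6 <= 12
  1*0 + 3*2 = 6 <= 6 (active)
  3*0 + 3*2 = 6 <= 15
  x = 0 >= 0, y = 2 >= 0. All constraints satisfied.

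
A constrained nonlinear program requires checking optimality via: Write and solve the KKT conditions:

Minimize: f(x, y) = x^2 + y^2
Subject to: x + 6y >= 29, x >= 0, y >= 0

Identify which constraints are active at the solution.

KKT conditions for min x^2 + y^2 s.t. 1x + 6y >= 29, x >= 0, y >= 0:
Stationarity: 2x = mu*1 + mu_x, 2y = mu*6 + mu_y, with mu, mu_x, mu_y >= 0
Complementary slackness: mu*(x + 6y - 29) = 0, mu_x*x = 0, mu_y*y = 0
(0, 0) is infeasible (1*0 + 6*0 < 29), so if mu = 0 stationarity would force x = mu_x/2 >= 0, y = mu_y/2 >= 0 with mu_x*x = mu_y*y = 0, i.e. x = y = 0: contradiction. Hence mu > 0 and x + 6y = 29 is active.
Try x > 0, y > 0 (so mu_x = mu_y = 0): x = 1*mu/2, y = 6*mu/2
Substitute: 1*(1*mu/2) + 6*(6*mu/2) = 29
  mu*37/2 = 29 => mu = 58/37
x* = 29/37 > 0, y* = 174/37 > 0, consistent with mu_x = mu_y = 0.
f is convex and the constraints are linear, so this KKT point is the global minimum.
f* = 841/37
Active constraints: x + 6y >= 29 (holds with equality, mu = 58/37 > 0); x >= 0 and y >= 0 are inactive (mu_x = mu_y = 0).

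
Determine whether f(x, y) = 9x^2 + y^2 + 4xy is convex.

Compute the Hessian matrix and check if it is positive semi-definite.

f(x,y) = 9x^2 + y^2 + 4xy
Hessian H = [[18, 4], [4, 2]]
trace(H) = 20, det(H) = 20
Eigenvalues: (20 +/- sqrt(320)) / 2 = 18.94, 1.056
Since both eigenvalues > 0, f is convex.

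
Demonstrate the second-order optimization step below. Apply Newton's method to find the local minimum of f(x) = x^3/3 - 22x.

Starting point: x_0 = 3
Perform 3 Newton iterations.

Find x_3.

f(x) = x^3/3 - 22x
f'(x) = x^2 - 22, f''(x) = 2x
Newton update: x_{n+1} = x_n - (x_n^2 - 22)/(2*x_n)
Step 1: x_0 = 3, f'=-13, f''=6, x_1 = 31/6
Step 2: x_1 = 31/6, f'=169/36, f''=31/3, x_2 = 1753/372
Step 3: x_2 = 1753/372, f'=28561/138384, f''=1753/186, x_3 = 6117457/1304232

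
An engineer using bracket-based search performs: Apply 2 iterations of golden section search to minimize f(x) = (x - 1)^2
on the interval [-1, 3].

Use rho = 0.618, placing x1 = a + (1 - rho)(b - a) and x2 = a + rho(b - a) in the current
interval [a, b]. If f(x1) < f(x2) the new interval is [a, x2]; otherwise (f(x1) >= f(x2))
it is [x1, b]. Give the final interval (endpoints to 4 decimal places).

Golden section search for min of f(x) = (x - 1)^2 on [-1, 3].
Each step: x1 = a + (1 - rho)(b - a), x2 = a + rho(b - a); if f(x1) < f(x2) keep [a, x2], otherwise keep [x1, b].
Step 1: [-1.0000, 3.0000], x1=0.5280 (f=0.2228), x2=1.4720 (f=0.2228); f(x1) = f(x2) (tie, not '<') => keep [0.5280, 3.0000]
Step 2: [0.5280, 3.0000], x1=1.4723 (f=0.2231), x2=2.0557 (f=1.1145); f(x1) < f(x2) => keep [0.5280, 2.0557]
Final interval: [0.5280, 2.0557]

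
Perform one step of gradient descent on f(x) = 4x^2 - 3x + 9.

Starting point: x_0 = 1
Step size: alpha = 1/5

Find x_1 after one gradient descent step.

f(x) = 4x^2 - 3x + 9
f'(x) = 8x - 3
f'(1) = 8*1 + (-3) = 5
x_1 = x_0 - alpha * f'(x_0) = 1 - 1/5 * 5 = 0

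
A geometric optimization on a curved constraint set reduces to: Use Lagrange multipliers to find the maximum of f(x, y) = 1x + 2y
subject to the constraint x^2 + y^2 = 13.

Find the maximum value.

Set up Lagrange conditions: grad f = lambda * grad g
  1 = 2*lambda*x
  2 = 2*lambda*y
From these: x/y = 1/2, so x = 1t, y = 2t for some t.
Substitute into constraint: (1t)^2 + (2t)^2 = 13
  t^2 * 5 = 13
  t = sqrt(13/5)
Maximum = 1*x + 2*y = (1^2 + 2^2)*t = 5 * sqrt(13/5) = sqrt(65)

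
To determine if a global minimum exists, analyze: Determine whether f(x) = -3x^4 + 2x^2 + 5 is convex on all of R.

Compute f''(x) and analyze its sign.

f(x) = -3x^4 + 2x^2 + 5
f'(x) = -12x^3 + 4x
f''(x) = -36x^2 + 4
f''(x) = -36x^2 + 4 -> -inf as |x| -> inf
Therefore, f is not globally convex on R.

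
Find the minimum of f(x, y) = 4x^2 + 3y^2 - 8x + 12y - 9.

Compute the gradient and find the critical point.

f(x,y) = 4x^2 + 3y^2 - 8x + 12y - 9
df/dx = 8x + (-8) = 0  =>  x = 1
df/dy = 6y + (12) = 0  =>  y = -2
f(1, -2) = 4*(1)^2 + 3*(-2)^2 + -8*(1) + 12*(-2) + -9 = -25
Hessian is diagonal with entries 8, 6 > 0, so this is a minimum.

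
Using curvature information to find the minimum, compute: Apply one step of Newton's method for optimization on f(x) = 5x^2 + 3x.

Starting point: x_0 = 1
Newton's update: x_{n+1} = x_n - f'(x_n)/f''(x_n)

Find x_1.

f(x) = 5x^2 + 3x
f'(x) = 10x + (3), f''(x) = 10
Newton step: x_1 = x_0 - f'(x_0)/f''(x_0)
f'(1) = 13
x_1 = 1 - 13/10 = -3/10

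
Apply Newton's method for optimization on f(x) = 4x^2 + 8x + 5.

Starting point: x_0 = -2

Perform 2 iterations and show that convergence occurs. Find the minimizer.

f(x) = 4x^2 + 8x + 5, f'(x) = 8x + (8), f''(x) = 8
Step 1: f'(-2) = -8, x_1 = -2 - -8/8 = -1
Step 2: f'(-1) = 0, x_2 = -1 (converged)
Newton's method converges in 1 step for quadratics.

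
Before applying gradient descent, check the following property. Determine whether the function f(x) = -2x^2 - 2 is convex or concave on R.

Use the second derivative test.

f(x) = -2x^2 - 2
f'(x) = -4x + 0
f''(x) = -4
Since f''(x) = -4 < 0 for all x, f is concave on R.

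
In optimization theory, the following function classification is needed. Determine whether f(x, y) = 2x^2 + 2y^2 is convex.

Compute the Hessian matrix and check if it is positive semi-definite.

f(x,y) = 2x^2 + 2y^2
Hessian H = [[4, 0], [0, 4]]
trace(H) = 8, det(H) = 16
Eigenvalues: (8 +/- sqrt(0)) / 2 = 4, 4
Since both eigenvalues > 0, f is convex.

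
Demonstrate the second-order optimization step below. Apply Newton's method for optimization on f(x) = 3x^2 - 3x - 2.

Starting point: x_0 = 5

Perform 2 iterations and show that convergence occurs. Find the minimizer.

f(x) = 3x^2 - 3x - 2, f'(x) = 6x + (-3), f''(x) = 6
Step 1: f'(5) = 27, x_1 = 5 - 27/6 = 1/2
Step 2: f'(1/2) = 0, x_2 = 1/2 (converged)
Newton's method converges in 1 step for quadratics.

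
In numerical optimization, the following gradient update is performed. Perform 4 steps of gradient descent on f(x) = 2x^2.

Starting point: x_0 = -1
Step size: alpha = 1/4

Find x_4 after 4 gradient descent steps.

f(x) = 2x^2, f'(x) = 4x + (0)
Step 1: f'(-1) = -4, x_1 = -1 - 1/4 * -4 = 0
Step 2: f'(0) = 0, x_2 = 0 - 1/4 * 0 = 0
Step 3: f'(0) = 0, x_3 = 0 - 1/4 * 0 = 0
Step 4: f'(0) = 0, x_4 = 0 - 1/4 * 0 = 0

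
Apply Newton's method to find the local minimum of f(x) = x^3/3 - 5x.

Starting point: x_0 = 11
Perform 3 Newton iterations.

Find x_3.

f(x) = x^3/3 - 5x
f'(x) = x^2 - 5, f''(x) = 2x
Newton update: x_{n+1} = x_n - (x_n^2 - 5)/(2*x_n)
Step 1: x_0 = 11, f'=116, f''=22, x_1 = 63/11
Step 2: x_1 = 63/11, f'=3364/121, f''=126/11, x_2 = 2287/693
Step 3: x_2 = 2287/693, f'=2829124/480249, f''=4574/693, x_3 = 3815807/1584891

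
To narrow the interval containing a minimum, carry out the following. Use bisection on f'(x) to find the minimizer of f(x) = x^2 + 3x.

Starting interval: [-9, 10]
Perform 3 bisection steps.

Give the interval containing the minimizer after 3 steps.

Finding critical point of f(x) = x^2 + 3x using bisection on f'(x) = 2x + 3.
f'(x) = 0 when x = -3/2.
Starting interval: [-9, 10]
Step 1: mid = 1/2, f'(mid) = 4, new interval = [-9, 1/2]
Step 2: mid = -17/4, f'(mid) = -11/2, new interval = [-17/4, 1/2]
Step 3: mid = -15/8, f'(mid) = -3/4, new interval = [-15/8, 1/2]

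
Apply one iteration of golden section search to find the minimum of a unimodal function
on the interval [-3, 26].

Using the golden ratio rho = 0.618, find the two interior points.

Golden section search on [-3, 26].
Golden ratio rho = 0.618 (approx).
Interior points:
  x_1 = -3 + (1-0.618)*29 = 8.0780
  x_2 = -3 + 0.618*29 = 14.9220
Compare f(x_1) and f(x_2) to determine which subinterval to keep.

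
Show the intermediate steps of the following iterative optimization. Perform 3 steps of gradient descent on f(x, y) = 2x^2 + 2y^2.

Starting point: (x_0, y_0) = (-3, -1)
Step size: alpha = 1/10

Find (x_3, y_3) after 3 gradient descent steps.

f(x,y) = 2x^2 + 2y^2
grad_x = 4x + 0y, grad_y = 4y + 0x
Step 1: grad = (-12, -4), (-9/5, -3/5)
Step 2: grad = (-36/5, -12/5), (-27/25, -9/25)
Step 3: grad = (-108/25, -36/25), (-81/125, -27/125)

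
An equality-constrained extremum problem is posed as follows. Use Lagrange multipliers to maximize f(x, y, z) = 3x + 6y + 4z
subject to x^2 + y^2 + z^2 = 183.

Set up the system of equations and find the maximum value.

Lagrange conditions: 3 = 2*lambda*x, 6 = 2*lambda*y, 4 = 2*lambda*z
So x:3 = y:6 = z:4, i.e. x = 3t, y = 6t, z = 4t
Constraint: t^2*(3^2 + 6^2 + 4^2) = 183
  t^2 * 61 = 183  =>  t = sqrt(3)
Maximum = 3*3t + 6*6t + 4*4t = 61*sqrt(3) = sqrt(11163)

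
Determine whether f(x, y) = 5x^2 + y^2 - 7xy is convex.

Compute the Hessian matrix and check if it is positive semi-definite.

f(x,y) = 5x^2 + y^2 - 7xy
Hessian H = [[10, -7], [-7, 2]]
trace(H) = 12, det(H) = -29
Eigenvalues: (12 +/- sqrt(260)) / 2 = 14.06, -2.062
Since not both eigenvalues positive, f is neither convex nor concave.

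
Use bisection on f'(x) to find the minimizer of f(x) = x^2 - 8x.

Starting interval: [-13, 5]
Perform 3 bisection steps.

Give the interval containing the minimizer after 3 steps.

Finding critical point of f(x) = x^2 - 8x using bisection on f'(x) = 2x + -8.
f'(x) = 0 when x = 4.
Starting interval: [-13, 5]
Step 1: mid = -4, f'(mid) = -16, new interval = [-4, 5]
Step 2: mid = 1/2, f'(mid) = -7, new interval = [1/2, 5]
Step 3: mid = 11/4, f'(mid) = -5/2, new interval = [11/4, 5]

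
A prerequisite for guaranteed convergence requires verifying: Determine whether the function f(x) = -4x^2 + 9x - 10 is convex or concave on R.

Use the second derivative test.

f(x) = -4x^2 + 9x - 10
f'(x) = -8x + 9
f''(x) = -8
Since f''(x) = -8 < 0 for all x, f is concave on R.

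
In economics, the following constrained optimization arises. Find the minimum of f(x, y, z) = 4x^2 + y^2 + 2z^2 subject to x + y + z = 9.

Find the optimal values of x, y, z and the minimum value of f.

Using Lagrange multipliers on f = 4x^2 + y^2 + 2z^2 with constraint x + y + z = 9:
Conditions: 2*4*x = lambda, 2*1*y = lambda, 2*2*z = lambda
So x = lambda/8, y = lambda/2, z = lambda/4
Substituting into constraint: lambda * (7/8) = 9
lambda = 72/7
x = 9/7, y = 36/7, z = 18/7
Minimum value = 324/7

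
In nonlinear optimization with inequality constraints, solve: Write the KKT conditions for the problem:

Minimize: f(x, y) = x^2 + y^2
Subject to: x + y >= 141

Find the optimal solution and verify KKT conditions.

KKT conditions for min x^2 + y^2 s.t. x + y >= 141:
Stationarity: 2x = mu, 2y = mu
So x = y = mu/2.
Complementary slackness: mu*(x + y - 141) = 0
Primal feasibility: x + y >= 141; dual feasibility: mu >= 0
If mu = 0 then x = y = 0, but 0 + 0 < 141 is infeasible, so the constraint is active.
Constraint active: x + y = 2*(mu/2) = 141 => mu = 141
x = y = 141/2, f = 19881/2
Verify: stationarity 2*(141/2) = 141 = mu; primal 141/2 + 141/2 = 141 >= 141; dual mu = 141 >= 0; complementary slackness 141*(141 - 141) = 0. All KKT conditions hold.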